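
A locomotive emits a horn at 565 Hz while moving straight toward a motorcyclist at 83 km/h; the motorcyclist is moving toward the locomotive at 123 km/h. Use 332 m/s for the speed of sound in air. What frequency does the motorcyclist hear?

670 Hz

83 km/h = 23.06 m/s; 123 km/h = 34.17 m/s.
Both move, so f' = f · (v + v_o)/(v − v_s).
f' = 565 × (332 + 34.17)/(332 − 23.06) = 565 × 366.17/308.94 ≈ 670 Hz.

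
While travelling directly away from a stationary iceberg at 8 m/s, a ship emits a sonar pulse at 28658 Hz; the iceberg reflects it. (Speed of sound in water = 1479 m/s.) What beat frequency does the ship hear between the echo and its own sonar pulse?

The iceberg receives the sound from a moving source: f₁ = f₀ · v/(v + v_e) = 28658 × 1479/1487 ≈ 28504 Hz.
On the return leg the ship is a moving observer: f₂ = f₁ · (v − v_e)/v = 28504 × 1471/1479 ≈ 28350 Hz.
Beat against the emitted tone: |f₂ − f₀| = 2v_e·f₀/(v + v_e) = 2 × 8 × 28658/1487 ≈ 308 Hz.

308 Hz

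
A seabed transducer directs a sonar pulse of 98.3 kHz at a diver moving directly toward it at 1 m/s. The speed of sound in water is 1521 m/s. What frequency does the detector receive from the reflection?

98.4 kHz

At the diver (a moving observer), f₁ = f₀ · (v + u)/v = 98.3 × 1522/1521 ≈ 98.4 kHz.
On reflection it acts as a source moving toward the stationary detector: f₂ = f₁ · v/(v − u) = 98.4 × 1521/1520 ≈ 98.4 kHz.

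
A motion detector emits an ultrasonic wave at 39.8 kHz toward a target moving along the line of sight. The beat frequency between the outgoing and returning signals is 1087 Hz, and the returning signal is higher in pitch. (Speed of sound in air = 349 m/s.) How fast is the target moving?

4.7 m/s

Double Doppler shift off a moving reflector: f₂ = f₀ · (v + u)/(v − u) (u > 0 toward emitter).
Returning signal is higher, so f₂ = f₀ + Δf = 39800 + 1087 = 40887 Hz.
Rearranging, u = v · (f₂ − f₀)/(f₂ + f₀) = 349 × 1087/80687 ≈ 4.7 m/s.
So the target is moving at 4.7 m/s toward the emitter.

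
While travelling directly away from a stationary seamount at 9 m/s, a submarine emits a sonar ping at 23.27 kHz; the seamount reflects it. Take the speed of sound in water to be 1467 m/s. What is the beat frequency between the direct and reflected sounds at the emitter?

The seamount receives the sound from a moving source: f₁ = f₀ · v/(v + v_e) = 23.27 × 1467/1476 ≈ 23.128 kHz.
On the return leg the submarine is a moving observer: f₂ = f₁ · (v − v_e)/v = 23.128 × 1458/1467 ≈ 22.986 kHz.
Beat against the emitted tone (with f₀ = 23270 Hz): |f₂ − f₀| = 2v_e·f₀/(v + v_e) = 2 × 9 × 23270/1476 ≈ 284 Hz.

284 Hz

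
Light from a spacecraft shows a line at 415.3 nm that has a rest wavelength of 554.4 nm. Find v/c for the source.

0.281

λ'/λ₀ = 0.7491 < 1 (blueshift), so the source is approaching.
λ'/λ₀ = √((1 − β)/(1 + β)) for an approaching source ⇒ β = (1 − r²)/(1 + r²) with r = λ'/λ₀.
β = (1 − 0.5611)/(1 + 0.5611) ≈ 0.281.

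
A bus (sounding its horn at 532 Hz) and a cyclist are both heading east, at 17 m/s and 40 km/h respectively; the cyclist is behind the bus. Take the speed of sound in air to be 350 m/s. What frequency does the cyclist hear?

523 Hz

40 km/h = 11.11 m/s.
The cyclist is behind, so the bus is moving away from it while the cyclist is moving toward the bus.
General Doppler shift: f' = f · (v + v_o)/(v + v_s).
f' = 532 × (350 + 11.11)/(350 + 17) = 532 × 361.11/367 ≈ 523 Hz.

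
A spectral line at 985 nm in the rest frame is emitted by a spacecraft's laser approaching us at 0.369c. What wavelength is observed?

Relativistic Doppler for wavelength: λ' = λ₀ · √((1 − β)/(1 + β)).
λ' = 985 × √(0.6310/1.3690) = 985 × 0.67891 ≈ 668.7 nm.

668.7 nm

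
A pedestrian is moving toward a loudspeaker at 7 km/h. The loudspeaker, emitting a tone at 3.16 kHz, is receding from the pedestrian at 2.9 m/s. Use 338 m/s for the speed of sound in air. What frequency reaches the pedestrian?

3.15 kHz

7 km/h = 1.944 m/s.
With source receding and observer approaching, f' = f · (v + v_o)/(v + v_s).
f' = 3.16 × (338 + 1.944)/(338 + 2.9) = 3.16 × 339.94/340.9 ≈ 3.15 kHz.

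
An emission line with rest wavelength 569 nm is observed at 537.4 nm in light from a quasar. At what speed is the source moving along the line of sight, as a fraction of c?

λ'/λ₀ = 0.9445 < 1 (blueshift), so the source is approaching.
λ'/λ₀ = √((1 − β)/(1 + β)) for an approaching source ⇒ β = (1 − r²)/(1 + r²) with r = λ'/λ₀.
β = (1 − 0.8920)/(1 + 0.8920) ≈ 0.057.

0.057c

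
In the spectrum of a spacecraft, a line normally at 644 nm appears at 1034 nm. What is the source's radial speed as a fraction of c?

λ'/λ₀ = 1.6056 > 1 (redshift), so the source is receding.
λ'/λ₀ = √((1 + β)/(1 − β)) for a receding source ⇒ β = (r² − 1)/(r² + 1) with r = λ'/λ₀.
β = (2.5779 − 1)/(2.5779 + 1) ≈ 0.441.

0.441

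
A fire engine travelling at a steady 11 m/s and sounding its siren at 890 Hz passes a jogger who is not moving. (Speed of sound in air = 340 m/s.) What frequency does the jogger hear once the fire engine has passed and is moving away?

862 Hz

Receding: f₂ = f · v/(v + v_s) = 890 × 340/351 ≈ 862 Hz.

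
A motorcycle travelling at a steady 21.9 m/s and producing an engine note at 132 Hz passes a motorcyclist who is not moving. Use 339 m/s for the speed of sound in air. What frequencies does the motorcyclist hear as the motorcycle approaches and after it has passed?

141 Hz approaching; 124 Hz receding

Approaching: f₁ = f · v/(v − v_s) = 132 × 339/317.1 ≈ 141 Hz.
Receding: f₂ = f · v/(v + v_s) = 132 × 339/360.9 ≈ 124 Hz.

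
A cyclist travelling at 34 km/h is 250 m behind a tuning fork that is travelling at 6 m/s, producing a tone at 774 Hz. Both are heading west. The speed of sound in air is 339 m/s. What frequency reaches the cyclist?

34 km/h = 9.444 m/s.
The cyclist is behind, so the tuning fork is moving away from it while the cyclist is moving toward the tuning fork.
With source receding and observer approaching, f' = f · (v + v_o)/(v + v_s).
f' = 774 × (339 + 9.444)/(339 + 6) = 774 × 348.44/345 ≈ 782 Hz.

782 Hz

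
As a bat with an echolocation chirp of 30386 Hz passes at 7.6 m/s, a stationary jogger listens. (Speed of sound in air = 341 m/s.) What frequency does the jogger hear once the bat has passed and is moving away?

Receding: f₂ = f · v/(v + v_s) = 30386 × 341/348.6 ≈ 29724 Hz.

29724 Hz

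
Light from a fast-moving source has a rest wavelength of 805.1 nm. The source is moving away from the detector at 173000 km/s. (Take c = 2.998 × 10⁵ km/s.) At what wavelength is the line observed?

1554.6 nm

β = v/c = 173000/299800 = 0.5771.
Relativistic Doppler for wavelength: λ' = λ₀ · √((1 + β)/(1 − β)).
λ' = 805.1 × √(1.5771/0.4229) = 805.1 × 1.93099 ≈ 1554.6 nm.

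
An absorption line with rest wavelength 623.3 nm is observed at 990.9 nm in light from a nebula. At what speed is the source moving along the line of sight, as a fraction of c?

0.433c

λ'/λ₀ = 1.5898 > 1 (redshift), so the source is receding.
λ'/λ₀ = √((1 + β)/(1 − β)) for a receding source ⇒ β = (r² − 1)/(r² + 1) with r = λ'/λ₀.
β = (2.5274 − 1)/(2.5274 + 1) ≈ 0.433.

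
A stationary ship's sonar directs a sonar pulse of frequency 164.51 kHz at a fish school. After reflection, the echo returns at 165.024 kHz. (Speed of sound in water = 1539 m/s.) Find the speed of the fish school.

Double Doppler shift off a moving reflector: f₂ = f₀ · (v + u)/(v − u) (u > 0 toward emitter).
Rearranging, u = v · (f₂ − f₀)/(f₂ + f₀) = 1539 × 0.514/329.534 ≈ 2.40 m/s.
So the fish school is moving at 2.40 m/s toward the emitter.

2.40 m/s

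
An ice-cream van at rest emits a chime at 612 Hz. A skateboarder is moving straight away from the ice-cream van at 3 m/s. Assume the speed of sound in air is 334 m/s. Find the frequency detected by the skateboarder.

Only the observer moves, away from the source, so f' = f · (v − v_o)/v.
f' = 612 × (334 − 3)/334 = 612 × 331/334 ≈ 607 Hz.

607 Hz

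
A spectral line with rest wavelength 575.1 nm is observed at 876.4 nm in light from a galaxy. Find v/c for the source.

λ'/λ₀ = 1.5239 > 1 (redshift), so the source is receding.
λ'/λ₀ = √((1 + β)/(1 − β)) for a receding source ⇒ β = (r² − 1)/(r² + 1) with r = λ'/λ₀.
β = (2.3223 − 1)/(2.3223 + 1) ≈ 0.398.

0.398c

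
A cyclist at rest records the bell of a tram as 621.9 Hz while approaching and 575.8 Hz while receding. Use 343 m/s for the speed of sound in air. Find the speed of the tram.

f₁/f₂ = (v + v_s)/(v − v_s), so v_s = v · (f₁ − f₂)/(f₁ + f₂).
v_s = 343 × (621.9 − 575.8)/(621.9 + 575.8) = 343 × 46.1/1197.7 ≈ 13.2 m/s.

13.2 m/s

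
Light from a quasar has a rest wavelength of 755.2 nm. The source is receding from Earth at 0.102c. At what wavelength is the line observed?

836.6 nm

Relativistic Doppler for wavelength: λ' = λ₀ · √((1 + β)/(1 − β)).
λ' = 755.2 × √(1.1020/0.8980) = 755.2 × 1.10778 ≈ 836.6 nm.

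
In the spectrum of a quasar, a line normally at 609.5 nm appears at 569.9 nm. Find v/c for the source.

0.067

λ'/λ₀ = 0.9350 < 1 (blueshift), so the source is approaching.
λ'/λ₀ = √((1 − β)/(1 + β)) for an approaching source ⇒ β = (1 − r²)/(1 + r²) with r = λ'/λ₀.
β = (1 − 0.8743)/(1 + 0.8743) ≈ 0.067.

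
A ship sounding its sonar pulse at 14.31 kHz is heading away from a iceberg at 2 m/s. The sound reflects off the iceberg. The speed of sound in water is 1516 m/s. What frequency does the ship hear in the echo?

14.27 kHz

The iceberg receives the sound from a moving source: f₁ = f₀ · v/(v + v_e) = 14.31 × 1516/1518 ≈ 14.29 kHz.
On the return leg the ship is a moving observer: f₂ = f₁ · (v − v_e)/v = 14.29 × 1514/1516 ≈ 14.27 kHz.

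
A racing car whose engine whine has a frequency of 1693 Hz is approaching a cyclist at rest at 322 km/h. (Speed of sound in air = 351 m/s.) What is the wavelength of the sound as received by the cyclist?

322 km/h = 89.44 m/s.
Moving source, stationary observer: f' = f · v/(v − v_s) since the source is approaching.
f' = 1693 × 351/(351 − 89.44) ≈ 2272 Hz.
λ' = v/f' = 351/2271.96 ≈ 15.4 cm.

15.4 cm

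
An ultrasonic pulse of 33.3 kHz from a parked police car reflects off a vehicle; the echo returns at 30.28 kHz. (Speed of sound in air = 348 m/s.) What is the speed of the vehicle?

Double Doppler shift off a moving reflector: f₂ = f₀ · (v + u)/(v − u) (u > 0 toward emitter).
Rearranging, u = v · (f₂ − f₀)/(f₂ + f₀) = 348 × -3.02/63.58 ≈ -16.5 m/s.
So the vehicle is moving at 16.5 m/s away from the emitter.

16.5 m/s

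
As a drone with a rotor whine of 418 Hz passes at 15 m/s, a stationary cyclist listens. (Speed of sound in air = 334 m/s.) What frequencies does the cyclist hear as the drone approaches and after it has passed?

438 Hz approaching; 400 Hz receding

Approaching: f₁ = f · v/(v − v_s) = 418 × 334/319 ≈ 438 Hz.
Receding: f₂ = f · v/(v + v_s) = 418 × 334/349 ≈ 400 Hz.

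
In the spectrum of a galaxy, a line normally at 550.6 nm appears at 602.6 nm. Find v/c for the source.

λ'/λ₀ = 1.0944 > 1 (redshift), so the source is receding.
λ'/λ₀ = √((1 + β)/(1 − β)) for a receding source ⇒ β = (r² − 1)/(r² + 1) with r = λ'/λ₀.
β = (1.1978 − 1)/(1.1978 + 1) ≈ 0.090.

0.090c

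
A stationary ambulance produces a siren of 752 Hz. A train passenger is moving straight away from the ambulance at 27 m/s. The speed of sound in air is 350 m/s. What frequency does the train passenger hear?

Moving observer, stationary source: f' = f · (v − v_o)/v.
f' = 752 × (350 − 27)/350 = 752 × 323/350 ≈ 694 Hz.

694 Hz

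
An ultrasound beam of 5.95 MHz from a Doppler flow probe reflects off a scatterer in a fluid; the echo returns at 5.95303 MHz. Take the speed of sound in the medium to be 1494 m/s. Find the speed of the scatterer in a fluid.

0.38 m/s

Double Doppler shift off a moving reflector: f₂ = f₀ · (v + u)/(v − u) (u > 0 toward emitter).
Rearranging, u = v · (f₂ − f₀)/(f₂ + f₀) = 1494 × 0.00303/11.90303 ≈ 0.38 m/s.
So the scatterer in a fluid is moving at 0.38 m/s toward the emitter.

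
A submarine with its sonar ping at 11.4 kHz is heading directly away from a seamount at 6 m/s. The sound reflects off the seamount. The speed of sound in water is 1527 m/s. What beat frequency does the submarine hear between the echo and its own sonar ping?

89 Hz

The seamount receives the sound from a moving source: f₁ = f₀ · v/(v + v_e) = 11.4 × 1527/1533 ≈ 11.3554 kHz.
On the return leg the submarine is a moving observer: f₂ = f₁ · (v − v_e)/v = 11.3554 × 1521/1527 ≈ 11.3108 kHz.
Beat against the emitted tone (with f₀ = 11400 Hz): |f₂ − f₀| = 2v_e·f₀/(v + v_e) = 2 × 6 × 11400/1533 ≈ 89 Hz.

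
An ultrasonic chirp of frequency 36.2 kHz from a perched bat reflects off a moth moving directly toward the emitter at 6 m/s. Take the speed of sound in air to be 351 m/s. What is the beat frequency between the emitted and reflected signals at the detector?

1259 Hz

The moth first receives the wave as a moving observer: f₁ = f₀ · (v + u)/v = 36.2 × (351 + 6)/351 ≈ 36.819 kHz.
On reflection it acts as a source moving toward the stationary detector: f₂ = f₁ · v/(v − u) = 36.819 × 351/345 ≈ 37.459 kHz.
Equivalently f₂ = f₀ · (v + u)/(v − u).
Beat frequency (with f₀ = 36200 Hz): |f₂ − f₀| = 2u·f₀/(v − u) = 2 × 6 × 36200/345 ≈ 1259 Hz.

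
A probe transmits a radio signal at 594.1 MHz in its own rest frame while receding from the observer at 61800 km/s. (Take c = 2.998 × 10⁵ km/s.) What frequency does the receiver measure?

482.0 MHz

β = v/c = 61800/299800 = 0.2061.
Relativistic Doppler for frequency: f' = f₀ · √((1 − β)/(1 + β)).
f' = 594.1 × √(0.7939/1.2061) = 594.1 × 0.81129 ≈ 482.0 MHz.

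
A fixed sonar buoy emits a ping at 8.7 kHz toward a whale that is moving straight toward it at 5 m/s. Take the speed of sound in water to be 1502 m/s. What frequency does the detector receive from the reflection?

8.76 kHz

At the whale (a moving observer), f₁ = f₀ · (v + u)/v = 8.7 × 1507/1502 ≈ 8.73 kHz.
The reflection then acts as a moving source: f₂ = f₁ · v/(v − u) ≈ 8.76 kHz.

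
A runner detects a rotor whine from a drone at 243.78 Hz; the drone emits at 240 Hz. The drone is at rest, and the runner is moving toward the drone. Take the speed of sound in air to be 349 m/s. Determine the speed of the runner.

f' = f · (v + v_o)/v ⇒ v_o = v · |f'/f − 1|.
v_o = 349 × |243.78/240 − 1| = 349 × 0.01575 ≈ 5.5 m/s.

5.5 m/s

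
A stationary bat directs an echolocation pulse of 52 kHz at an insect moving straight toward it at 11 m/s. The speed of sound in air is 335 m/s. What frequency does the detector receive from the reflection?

At the insect (a moving observer), f₁ = f₀ · (v + u)/v = 52 × 346/335 ≈ 53.7 kHz.
The reflection then acts as a moving source: f₂ = f₁ · v/(v − u) ≈ 55.5 kHz.
Equivalently f₂ = f₀ · (v + u)/(v − u).

55.5 kHz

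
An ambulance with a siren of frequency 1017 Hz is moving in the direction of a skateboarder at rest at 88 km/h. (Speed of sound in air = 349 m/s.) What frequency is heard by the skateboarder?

88 km/h = 24.44 m/s.
Moving source, stationary observer: f' = f · v/(v − v_s) since the source is approaching.
f' = 1017 × 349/(349 − 24.44) = 1017 × 349/324.6 ≈ 1094 Hz.

1094 Hz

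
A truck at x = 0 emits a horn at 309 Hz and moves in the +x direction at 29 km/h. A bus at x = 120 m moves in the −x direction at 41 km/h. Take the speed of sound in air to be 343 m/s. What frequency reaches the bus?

327 Hz

29 km/h = 8.056 m/s; 41 km/h = 11.39 m/s.
The observer lies on the +x side, so the source is heading toward the observer and the observer is heading toward the source.
With source approaching and observer approaching, f' = f · (v + v_o)/(v − v_s).
f' = 309 × (343 + 11.39)/(343 − 8.056) = 309 × 354.39/334.94 ≈ 327 Hz.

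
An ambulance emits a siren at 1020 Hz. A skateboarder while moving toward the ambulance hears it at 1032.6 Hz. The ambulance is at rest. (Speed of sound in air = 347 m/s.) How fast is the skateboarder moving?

f' = f · (v + v_o)/v ⇒ v_o = v · |f'/f − 1|.
v_o = 347 × |1032.6/1020 − 1| = 347 × 0.01235 ≈ 4.3 m/s.

4.3 m/s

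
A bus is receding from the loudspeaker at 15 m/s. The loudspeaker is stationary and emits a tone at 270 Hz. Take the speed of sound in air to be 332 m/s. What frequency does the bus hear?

258 Hz

Moving observer, stationary source: f' = f · (v − v_o)/v.
f' = 270 × (332 − 15)/332 = 270 × 317/332 ≈ 258 Hz.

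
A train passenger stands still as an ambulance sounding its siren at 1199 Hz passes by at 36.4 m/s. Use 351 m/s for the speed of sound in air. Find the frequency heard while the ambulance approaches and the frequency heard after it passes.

Approaching: f₁ = f · v/(v − v_s) = 1199 × 351/314.6 ≈ 1338 Hz.
Receding: f₂ = f · v/(v + v_s) = 1199 × 351/387.4 ≈ 1086 Hz.

1338 Hz approaching; 1086 Hz receding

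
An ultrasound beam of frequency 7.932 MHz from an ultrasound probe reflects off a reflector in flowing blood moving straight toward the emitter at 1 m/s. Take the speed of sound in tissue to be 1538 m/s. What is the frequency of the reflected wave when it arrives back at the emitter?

At the reflector in flowing blood (a moving observer), f₁ = f₀ · (v + u)/v = 7.932 × 1539/1538 ≈ 7.937 MHz.
The reflection then acts as a moving source: f₂ = f₁ · v/(v − u) ≈ 7.942 MHz.

7.942 MHz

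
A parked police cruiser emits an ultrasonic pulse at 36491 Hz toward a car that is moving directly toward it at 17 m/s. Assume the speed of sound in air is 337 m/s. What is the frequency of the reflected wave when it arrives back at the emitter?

At the car (a moving observer), f₁ = f₀ · (v + u)/v = 36491 × 354/337 ≈ 38332 Hz.
The reflection then acts as a moving source: f₂ = f₁ · v/(v − u) ≈ 40368 Hz.

40368 Hz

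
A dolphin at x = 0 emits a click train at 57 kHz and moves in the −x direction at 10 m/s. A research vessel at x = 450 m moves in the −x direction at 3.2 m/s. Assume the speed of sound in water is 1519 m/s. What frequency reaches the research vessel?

The observer lies on the +x side, so the source is heading away from the observer and the observer is heading toward the source.
General Doppler shift: f' = f · (v + v_o)/(v + v_s).
f' = 57 × (1519 + 3.2)/(1519 + 10) = 57 × 1522.2/1529 ≈ 56.7 kHz.

56.7 kHz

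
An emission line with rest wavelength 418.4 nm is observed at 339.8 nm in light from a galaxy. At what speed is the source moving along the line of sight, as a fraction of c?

λ'/λ₀ = 0.8121 < 1 (blueshift), so the source is approaching.
λ'/λ₀ = √((1 − β)/(1 + β)) for an approaching source ⇒ β = (1 − r²)/(1 + r²) with r = λ'/λ₀.
β = (1 − 0.6596)/(1 + 0.6596) ≈ 0.205.

0.205c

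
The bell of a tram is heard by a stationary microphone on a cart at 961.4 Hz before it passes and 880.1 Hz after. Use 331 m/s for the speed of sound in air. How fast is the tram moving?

f₁/f₂ = (v + v_s)/(v − v_s), so v_s = v · (f₁ − f₂)/(f₁ + f₂).
v_s = 331 × (961.4 − 880.1)/(961.4 + 880.1) = 331 × 81.3/1841.5 ≈ 14.6 m/s.

14.6 m/s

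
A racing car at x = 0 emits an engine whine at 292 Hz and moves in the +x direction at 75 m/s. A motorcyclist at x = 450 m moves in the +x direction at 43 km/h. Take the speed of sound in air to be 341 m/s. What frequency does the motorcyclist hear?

43 km/h = 11.94 m/s.
The observer lies on the +x side, so the source is heading toward the observer and the observer is heading away from the source.
Both move, so f' = f · (v − v_o)/(v − v_s).
f' = 292 × (341 − 11.94)/(341 − 75) = 292 × 329.06/266 ≈ 361 Hz.

361 Hz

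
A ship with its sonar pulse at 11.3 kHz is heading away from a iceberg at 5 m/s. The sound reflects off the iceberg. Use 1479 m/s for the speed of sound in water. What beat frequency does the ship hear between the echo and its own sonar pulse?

76 Hz

The iceberg receives the sound from a moving source: f₁ = f₀ · v/(v + v_e) = 11.3 × 1479/1484 ≈ 11.2619 kHz.
On the return leg the ship is a moving observer: f₂ = f₁ · (v − v_e)/v = 11.2619 × 1474/1479 ≈ 11.2239 kHz.
Beat against the emitted tone (with f₀ = 11300 Hz): |f₂ − f₀| = 2v_e·f₀/(v + v_e) = 2 × 5 × 11300/1484 ≈ 76 Hz.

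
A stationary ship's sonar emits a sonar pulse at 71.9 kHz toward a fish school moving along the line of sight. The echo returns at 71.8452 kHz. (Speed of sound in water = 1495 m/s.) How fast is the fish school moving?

0.57 m/s

Double Doppler shift off a moving reflector: f₂ = f₀ · (v + u)/(v − u) (u > 0 toward emitter).
Rearranging, u = v · (f₂ − f₀)/(f₂ + f₀) = 1495 × -0.0548/143.7452 ≈ -0.57 m/s.
So the fish school is moving at 0.57 m/s away from the emitter.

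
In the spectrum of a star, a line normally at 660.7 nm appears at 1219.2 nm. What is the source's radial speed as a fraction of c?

λ'/λ₀ = 1.8453 > 1 (redshift), so the source is receding.
λ'/λ₀ = √((1 + β)/(1 − β)) for a receding source ⇒ β = (r² − 1)/(r² + 1) with r = λ'/λ₀.
β = (3.4052 − 1)/(3.4052 + 1) ≈ 0.546.

0.546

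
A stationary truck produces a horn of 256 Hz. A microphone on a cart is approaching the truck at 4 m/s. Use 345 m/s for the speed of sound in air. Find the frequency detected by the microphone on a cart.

259 Hz

Only the observer moves, toward the source, so f' = f · (v + v_o)/v.
f' = 256 × (345 + 4)/345 = 256 × 349/345 ≈ 259 Hz.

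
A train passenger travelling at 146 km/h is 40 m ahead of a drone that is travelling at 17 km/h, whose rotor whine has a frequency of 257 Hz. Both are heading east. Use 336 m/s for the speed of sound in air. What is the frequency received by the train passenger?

17 km/h = 4.722 m/s; 146 km/h = 40.56 m/s.
The train passenger is ahead, so the drone is moving toward it while the train passenger is moving away from the drone.
General Doppler shift: f' = f · (v − v_o)/(v − v_s).
f' = 257 × (336 − 40.56)/(336 − 4.722) = 257 × 295.44/331.28 ≈ 229 Hz.

229 Hz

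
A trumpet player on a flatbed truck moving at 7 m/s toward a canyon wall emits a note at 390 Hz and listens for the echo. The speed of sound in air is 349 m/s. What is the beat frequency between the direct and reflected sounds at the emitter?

16.0 Hz

The canyon wall receives the sound from a moving source: f₁ = f₀ · v/(v − v_e) = 390 × 349/342 ≈ 397.98 Hz.
On the return leg the trumpet player on a flatbed truck is a moving observer: f₂ = f₁ · (v + v_e)/v = 397.98 × 356/349 ≈ 405.96 Hz.
Equivalently f₂ = f₀ · (v + v_e)/(v − v_e).
Beat against the emitted tone: |f₂ − f₀| = 2v_e·f₀/(v − v_e) = 2 × 7 × 390/342 ≈ 16.0 Hz.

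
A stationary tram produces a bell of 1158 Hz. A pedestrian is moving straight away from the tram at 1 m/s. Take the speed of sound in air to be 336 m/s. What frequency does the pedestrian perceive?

Moving observer, stationary source: f' = f · (v − v_o)/v.
f' = 1158 × (336 − 1)/336 = 1158 × 335/336 ≈ 1155 Hz.

1155 Hz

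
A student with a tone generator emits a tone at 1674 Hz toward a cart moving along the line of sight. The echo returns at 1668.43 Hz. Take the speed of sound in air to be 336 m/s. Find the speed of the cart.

0.56 m/s

Double Doppler shift off a moving reflector: f₂ = f₀ · (v + u)/(v − u) (u > 0 toward emitter).
Rearranging, u = v · (f₂ − f₀)/(f₂ + f₀) = 336 × -5.57/3342.43 ≈ -0.56 m/s.
So the cart is moving at 0.56 m/s away from the emitter.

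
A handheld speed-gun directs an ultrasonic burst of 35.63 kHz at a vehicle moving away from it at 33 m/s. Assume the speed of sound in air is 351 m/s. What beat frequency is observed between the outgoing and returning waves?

6124 Hz

At the vehicle (a moving observer), f₁ = f₀ · (v − u)/v = 35.63 × 318/351 ≈ 32.28 kHz.
The reflection then acts as a moving source: f₂ = f₁ · v/(v + u) ≈ 29.51 kHz.
Beat frequency (with f₀ = 35630 Hz): |f₂ − f₀| = 2u·f₀/(v + u) = 2 × 33 × 35630/384 ≈ 6124 Hz.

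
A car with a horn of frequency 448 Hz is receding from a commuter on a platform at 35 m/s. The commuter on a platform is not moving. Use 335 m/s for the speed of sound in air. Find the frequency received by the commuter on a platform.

Moving source, stationary observer: f' = f · v/(v + v_s) since the source is receding.
f' = 448 × 335/(335 + 35) = 448 × 335/370 ≈ 406 Hz.

406 Hz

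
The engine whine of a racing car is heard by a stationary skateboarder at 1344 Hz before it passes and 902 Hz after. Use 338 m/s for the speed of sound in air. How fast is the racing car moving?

f₁/f₂ = (v + v_s)/(v − v_s), so v_s = v · (f₁ − f₂)/(f₁ + f₂).
v_s = 338 × (1344 − 902)/(1344 + 902) = 338 × 442/2246 ≈ 67 m/s.

67 m/s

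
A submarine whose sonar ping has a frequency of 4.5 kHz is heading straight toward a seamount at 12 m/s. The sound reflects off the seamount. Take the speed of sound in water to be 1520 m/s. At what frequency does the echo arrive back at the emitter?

The seamount receives the sound from a moving source: f₁ = f₀ · v/(v − v_e) = 4.5 × 1520/1508 ≈ 4.54 kHz.
On the return leg the submarine is a moving observer: f₂ = f₁ · (v + v_e)/v = 4.54 × 1532/1520 ≈ 4.57 kHz.

4.57 kHz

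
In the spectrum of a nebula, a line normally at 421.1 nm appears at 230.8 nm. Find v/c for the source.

λ'/λ₀ = 0.5481 < 1 (blueshift), so the source is approaching.
λ'/λ₀ = √((1 − β)/(1 + β)) for an approaching source ⇒ β = (1 − r²)/(1 + r²) with r = λ'/λ₀.
β = (1 − 0.3004)/(1 + 0.3004) ≈ 0.538.

0.538c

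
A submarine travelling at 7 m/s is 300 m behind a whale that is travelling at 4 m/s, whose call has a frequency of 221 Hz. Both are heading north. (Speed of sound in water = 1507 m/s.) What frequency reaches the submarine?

The submarine is behind, so the whale is moving away from it while the submarine is moving toward the whale.
With source receding and observer approaching, f' = f · (v + v_o)/(v + v_s).
f' = 221 × (1507 + 7)/(1507 + 4) = 221 × 1514/1511 ≈ 221 Hz.

221 Hz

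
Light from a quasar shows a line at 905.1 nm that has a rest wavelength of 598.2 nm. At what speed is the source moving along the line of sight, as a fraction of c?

0.392

λ'/λ₀ = 1.5130 > 1 (redshift), so the source is receding.
λ'/λ₀ = √((1 + β)/(1 − β)) for a receding source ⇒ β = (r² − 1)/(r² + 1) with r = λ'/λ₀.
β = (2.2893 − 1)/(2.2893 + 1) ≈ 0.392.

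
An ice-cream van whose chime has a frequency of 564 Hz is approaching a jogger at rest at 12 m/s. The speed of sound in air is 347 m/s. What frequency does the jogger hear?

584 Hz

Only the source moves, toward the listener, so f' = f · v/(v − v_s).
f' = 564 × 347/(347 − 12) = 564 × 347/335 ≈ 584 Hz.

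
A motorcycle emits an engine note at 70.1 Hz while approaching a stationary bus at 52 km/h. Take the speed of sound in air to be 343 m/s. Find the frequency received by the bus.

52 km/h = 14.44 m/s.
Only the source moves, toward the listener, so f' = f · v/(v − v_s).
f' = 70.1 × 343/(343 − 14.44) = 70.1 × 343/328.6 ≈ 73 Hz.

73 Hz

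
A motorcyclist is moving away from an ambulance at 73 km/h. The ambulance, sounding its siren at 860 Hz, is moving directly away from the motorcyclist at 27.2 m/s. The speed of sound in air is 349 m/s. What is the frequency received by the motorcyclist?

73 km/h = 20.28 m/s.
General Doppler shift: f' = f · (v − v_o)/(v + v_s).
f' = 860 × (349 − 20.28)/(349 + 27.2) = 860 × 328.72/376.2 ≈ 751 Hz.

751 Hz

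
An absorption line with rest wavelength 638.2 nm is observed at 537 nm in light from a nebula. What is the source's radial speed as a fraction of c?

0.171

λ'/λ₀ = 0.8414 < 1 (blueshift), so the source is approaching.
λ'/λ₀ = √((1 − β)/(1 + β)) for an approaching source ⇒ β = (1 − r²)/(1 + r²) with r = λ'/λ₀.
β = (1 − 0.7080)/(1 + 0.7080) ≈ 0.171.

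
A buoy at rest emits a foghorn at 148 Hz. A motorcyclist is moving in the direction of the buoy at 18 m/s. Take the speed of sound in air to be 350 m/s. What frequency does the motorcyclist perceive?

156 Hz

Only the observer moves, toward the source, so f' = f · (v + v_o)/v.
f' = 148 × (350 + 18)/350 = 148 × 368/350 ≈ 156 Hz.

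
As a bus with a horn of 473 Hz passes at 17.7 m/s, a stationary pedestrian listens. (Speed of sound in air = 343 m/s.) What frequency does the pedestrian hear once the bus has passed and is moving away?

Receding: f₂ = f · v/(v + v_s) = 473 × 343/360.7 ≈ 450 Hz.

450 Hz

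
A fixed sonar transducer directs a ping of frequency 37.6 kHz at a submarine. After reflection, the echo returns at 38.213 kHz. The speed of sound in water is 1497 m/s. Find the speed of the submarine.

12.1 m/s

Double Doppler shift off a moving reflector: f₂ = f₀ · (v + u)/(v − u) (u > 0 toward emitter).
Rearranging, u = v · (f₂ − f₀)/(f₂ + f₀) = 1497 × 0.613/75.813 ≈ 12.1 m/s.
So the submarine is moving at 12.1 m/s toward the emitter.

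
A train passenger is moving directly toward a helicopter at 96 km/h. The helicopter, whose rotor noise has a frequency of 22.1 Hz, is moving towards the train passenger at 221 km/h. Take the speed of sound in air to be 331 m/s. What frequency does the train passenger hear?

221 km/h = 61.39 m/s; 96 km/h = 26.67 m/s.
General Doppler shift: f' = f · (v + v_o)/(v − v_s).
f' = 22.1 × (331 + 26.67)/(331 − 61.39) = 22.1 × 357.67/269.61 ≈ 29.3 Hz.

29.3 Hz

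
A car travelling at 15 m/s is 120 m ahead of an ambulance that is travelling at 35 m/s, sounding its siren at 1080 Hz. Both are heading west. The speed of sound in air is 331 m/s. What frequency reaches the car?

The car is ahead, so the ambulance is moving toward it while the car is moving away from the ambulance.
General Doppler shift: f' = f · (v − v_o)/(v − v_s).
f' = 1080 × (331 − 15)/(331 − 35) = 1080 × 316/296 ≈ 1153 Hz.

1153 Hz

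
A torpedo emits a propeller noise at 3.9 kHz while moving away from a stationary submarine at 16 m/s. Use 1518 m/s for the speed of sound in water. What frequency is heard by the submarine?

With the source moving away from a stationary observer, f' = f · v/(v + v_s).
f' = 3.9 × 1518/(1518 + 16) = 3.9 × 1518/1534 ≈ 3.86 kHz.

3.86 kHz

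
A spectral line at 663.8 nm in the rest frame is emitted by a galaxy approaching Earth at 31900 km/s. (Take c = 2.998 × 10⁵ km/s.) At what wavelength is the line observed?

596.6 nm

β = v/c = 31900/299800 = 0.1064.
Relativistic Doppler for wavelength: λ' = λ₀ · √((1 − β)/(1 + β)).
λ' = 663.8 × √(0.8936/1.1064) = 663.8 × 0.89870 ≈ 596.6 nm.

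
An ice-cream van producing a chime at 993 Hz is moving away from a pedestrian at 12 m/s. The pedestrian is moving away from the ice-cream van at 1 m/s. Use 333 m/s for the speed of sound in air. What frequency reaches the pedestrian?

956 Hz

Both move, so f' = f · (v − v_o)/(v + v_s).
f' = 993 × (333 − 1)/(333 + 12) = 993 × 332/345 ≈ 956 Hz.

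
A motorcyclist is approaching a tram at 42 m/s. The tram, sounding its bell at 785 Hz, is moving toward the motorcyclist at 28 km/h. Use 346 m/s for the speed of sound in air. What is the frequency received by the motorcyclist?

901 Hz

28 km/h = 7.778 m/s.
With source approaching and observer approaching, f' = f · (v + v_o)/(v − v_s).
f' = 785 × (346 + 42)/(346 − 7.778) = 785 × 388/338.22 ≈ 901 Hz.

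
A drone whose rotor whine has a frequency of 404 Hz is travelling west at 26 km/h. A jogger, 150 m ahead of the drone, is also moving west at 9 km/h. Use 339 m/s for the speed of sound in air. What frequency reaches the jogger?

26 km/h = 7.222 m/s; 9 km/h = 2.5 m/s.
The jogger is ahead, so the drone is moving toward it while the jogger is moving away from the drone.
General Doppler shift: f' = f · (v − v_o)/(v − v_s).
f' = 404 × (339 − 2.5)/(339 − 7.222) = 404 × 336.5/331.78 ≈ 410 Hz.

410 Hz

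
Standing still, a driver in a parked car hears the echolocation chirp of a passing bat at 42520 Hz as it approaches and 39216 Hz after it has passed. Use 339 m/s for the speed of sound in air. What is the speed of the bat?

f₁/f₂ = (v + v_s)/(v − v_s), so v_s = v · (f₁ − f₂)/(f₁ + f₂).
v_s = 339 × (42520 − 39216)/(42520 + 39216) = 339 × 3304/81736 ≈ 13.7 m/s.

13.7 m/s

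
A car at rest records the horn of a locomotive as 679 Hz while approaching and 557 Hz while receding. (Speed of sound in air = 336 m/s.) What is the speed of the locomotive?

33 m/s

f₁/f₂ = (v + v_s)/(v − v_s), so v_s = v · (f₁ − f₂)/(f₁ + f₂).
v_s = 336 × (679 − 557)/(679 + 557) = 336 × 122/1236 ≈ 33 m/s.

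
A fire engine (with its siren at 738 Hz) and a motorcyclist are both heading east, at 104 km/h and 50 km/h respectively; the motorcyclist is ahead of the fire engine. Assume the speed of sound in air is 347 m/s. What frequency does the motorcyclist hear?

773 Hz

104 km/h = 28.89 m/s; 50 km/h = 13.89 m/s.
The motorcyclist is ahead, so the fire engine is moving toward it while the motorcyclist is moving away from the fire engine.
With source approaching and observer receding, f' = f · (v − v_o)/(v − v_s).
f' = 738 × (347 − 13.89)/(347 − 28.89) = 738 × 333.11/318.11 ≈ 773 Hz.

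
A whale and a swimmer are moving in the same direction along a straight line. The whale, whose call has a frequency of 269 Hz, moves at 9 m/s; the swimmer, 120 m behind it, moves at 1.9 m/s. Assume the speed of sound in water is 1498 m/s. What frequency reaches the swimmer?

The swimmer is behind, so the whale is moving away from it while the swimmer is moving toward the whale.
Both move, so f' = f · (v + v_o)/(v + v_s).
f' = 269 × (1498 + 1.9)/(1498 + 9) = 269 × 1499.9/1507 ≈ 268 Hz.

268 Hz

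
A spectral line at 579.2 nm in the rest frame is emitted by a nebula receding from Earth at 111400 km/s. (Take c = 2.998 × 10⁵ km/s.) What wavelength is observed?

855.7 nm

β = v/c = 111400/299800 = 0.3716.
Relativistic Doppler for wavelength: λ' = λ₀ · √((1 + β)/(1 − β)).
λ' = 579.2 × √(1.3716/0.6284) = 579.2 × 1.47736 ≈ 855.7 nm.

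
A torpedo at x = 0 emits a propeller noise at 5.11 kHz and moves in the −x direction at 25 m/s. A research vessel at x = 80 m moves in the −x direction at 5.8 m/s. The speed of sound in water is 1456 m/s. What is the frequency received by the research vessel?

The observer lies on the +x side, so the source is heading away from the observer and the observer is heading toward the source.
Both move, so f' = f · (v + v_o)/(v + v_s).
f' = 5.11 × (1456 + 5.8)/(1456 + 25) = 5.11 × 1461.8/1481 ≈ 5.04 kHz.

5.04 kHz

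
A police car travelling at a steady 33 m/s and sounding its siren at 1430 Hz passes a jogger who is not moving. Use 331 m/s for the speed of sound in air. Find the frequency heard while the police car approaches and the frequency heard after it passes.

Approaching: f₁ = f · v/(v − v_s) = 1430 × 331/298 ≈ 1588 Hz.
Receding: f₂ = f · v/(v + v_s) = 1430 × 331/364 ≈ 1300 Hz.

1588 Hz approaching; 1300 Hz receding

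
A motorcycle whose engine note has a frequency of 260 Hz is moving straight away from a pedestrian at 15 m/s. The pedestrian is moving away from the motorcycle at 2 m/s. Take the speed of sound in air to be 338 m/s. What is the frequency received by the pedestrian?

General Doppler shift: f' = f · (v − v_o)/(v + v_s).
f' = 260 × (338 − 2)/(338 + 15) = 260 × 336/353 ≈ 247 Hz.

247 Hz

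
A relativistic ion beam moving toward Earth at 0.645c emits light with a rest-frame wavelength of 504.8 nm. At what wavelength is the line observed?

234.5 nm

Relativistic Doppler for wavelength: λ' = λ₀ · √((1 − β)/(1 + β)).
λ' = 504.8 × √(0.3550/1.6450) = 504.8 × 0.46455 ≈ 234.5 nm.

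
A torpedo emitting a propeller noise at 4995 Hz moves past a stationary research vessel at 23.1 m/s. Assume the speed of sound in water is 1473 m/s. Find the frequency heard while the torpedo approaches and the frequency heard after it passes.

Approaching: f₁ = f · v/(v − v_s) = 4995 × 1473/1449.9 ≈ 5075 Hz.
Receding: f₂ = f · v/(v + v_s) = 4995 × 1473/1496.1 ≈ 4918 Hz.

5075 Hz approaching; 4918 Hz receding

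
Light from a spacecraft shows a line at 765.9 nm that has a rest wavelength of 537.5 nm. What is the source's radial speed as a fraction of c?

0.340

λ'/λ₀ = 1.4249 > 1 (redshift), so the source is receding.
λ'/λ₀ = √((1 + β)/(1 − β)) for a receding source ⇒ β = (r² − 1)/(r² + 1) with r = λ'/λ₀.
β = (2.0304 − 1)/(2.0304 + 1) ≈ 0.340.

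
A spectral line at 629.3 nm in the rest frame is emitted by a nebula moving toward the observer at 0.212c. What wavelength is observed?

507.4 nm

Relativistic Doppler for wavelength: λ' = λ₀ · √((1 − β)/(1 + β)).
λ' = 629.3 × √(0.7880/1.2120) = 629.3 × 0.80633 ≈ 507.4 nm.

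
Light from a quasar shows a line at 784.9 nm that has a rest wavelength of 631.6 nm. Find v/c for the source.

λ'/λ₀ = 1.2427 > 1 (redshift), so the source is receding.
λ'/λ₀ = √((1 + β)/(1 − β)) for a receding source ⇒ β = (r² − 1)/(r² + 1) with r = λ'/λ₀.
β = (1.5443 − 1)/(1.5443 + 1) ≈ 0.214.

0.214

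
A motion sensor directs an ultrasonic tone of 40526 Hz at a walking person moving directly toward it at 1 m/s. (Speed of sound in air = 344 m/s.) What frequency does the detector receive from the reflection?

The walking person first receives the wave as a moving observer: f₁ = f₀ · (v + u)/v = 40526 × (344 + 1)/344 ≈ 40644 Hz.
On reflection it acts as a source moving toward the stationary detector: f₂ = f₁ · v/(v − u) = 40644 × 344/343 ≈ 40762 Hz.

40762 Hz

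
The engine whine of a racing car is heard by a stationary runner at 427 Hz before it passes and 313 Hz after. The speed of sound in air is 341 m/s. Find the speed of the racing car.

53 m/s

f₁/f₂ = (v + v_s)/(v − v_s), so v_s = v · (f₁ − f₂)/(f₁ + f₂).
v_s = 341 × (427 − 313)/(427 + 313) = 341 × 114/740 ≈ 53 m/s.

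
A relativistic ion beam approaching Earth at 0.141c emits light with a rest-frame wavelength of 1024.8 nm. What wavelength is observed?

Relativistic Doppler for wavelength: λ' = λ₀ · √((1 − β)/(1 + β)).
λ' = 1024.8 × √(0.8590/1.1410) = 1024.8 × 0.86767 ≈ 889.2 nm.

889.2 nm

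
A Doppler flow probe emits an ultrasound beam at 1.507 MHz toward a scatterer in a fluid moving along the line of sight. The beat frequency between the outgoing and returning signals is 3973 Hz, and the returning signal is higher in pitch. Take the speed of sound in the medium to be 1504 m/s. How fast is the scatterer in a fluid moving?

1.98 m/s

Double Doppler shift off a moving reflector: f₂ = f₀ · (v + u)/(v − u) (u > 0 toward emitter).
Returning signal is higher, so f₂ = f₀ + Δf = 1507000 + 3973 = 1510973 Hz.
Rearranging, u = v · (f₂ − f₀)/(f₂ + f₀) = 1504 × 3973/3017973 ≈ 1.98 m/s.
So the scatterer in a fluid is moving at 1.98 m/s toward the emitter.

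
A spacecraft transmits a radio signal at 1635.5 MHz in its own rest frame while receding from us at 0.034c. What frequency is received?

1580.8 MHz

Relativistic Doppler for frequency: f' = f₀ · √((1 − β)/(1 + β)).
f' = 1635.5 × √(0.9660/1.0340) = 1635.5 × 0.96656 ≈ 1580.8 MHz.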